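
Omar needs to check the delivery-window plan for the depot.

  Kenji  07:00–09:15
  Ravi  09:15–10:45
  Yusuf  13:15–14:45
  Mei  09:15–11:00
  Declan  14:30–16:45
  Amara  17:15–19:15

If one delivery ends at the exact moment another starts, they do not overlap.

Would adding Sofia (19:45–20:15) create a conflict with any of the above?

Kenji: ends 09:15 at or before Sofia starts 19:45 → clear.
Ravi: ends 10:45 at or before Sofia starts 19:45 → clear.
Mei: ends 11:00 at or before Sofia starts 19:45 → clear.
Yusuf: ends 14:45 at or before Sofia starts 19:45 → clear.
Declan: ends 16:45 at or before Sofia starts 19:45 → clear.
Amara: ends 19:15 at or before Sofia starts 19:45 → clear.

No — it doesn't clash with anything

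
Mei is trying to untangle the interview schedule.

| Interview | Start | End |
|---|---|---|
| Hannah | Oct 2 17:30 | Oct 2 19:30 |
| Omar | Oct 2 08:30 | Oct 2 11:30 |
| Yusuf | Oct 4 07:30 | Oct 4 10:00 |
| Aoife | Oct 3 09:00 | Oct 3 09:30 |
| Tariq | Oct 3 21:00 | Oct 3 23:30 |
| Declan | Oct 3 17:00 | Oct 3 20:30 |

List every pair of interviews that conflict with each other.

Sorted by start: Omar, Hannah, Aoife, Declan, Tariq, Yusuf.
Hannah starts after Omar ends; Omar is clear from here.
Aoife starts after Hannah ends; Hannah is clear from here.
Declan starts after Aoife ends; Aoife is clear from here.
Tariq starts after Declan ends; Declan is clear from here.
Yusuf starts after Tariq ends.

none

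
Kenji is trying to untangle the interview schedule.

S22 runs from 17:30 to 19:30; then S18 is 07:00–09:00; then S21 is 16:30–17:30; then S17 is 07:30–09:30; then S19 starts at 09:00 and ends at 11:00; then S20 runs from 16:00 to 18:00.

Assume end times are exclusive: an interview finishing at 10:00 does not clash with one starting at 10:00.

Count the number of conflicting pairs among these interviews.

4

Check each pair: they overlap iff neither finishes before the other starts.
Sorted by start: S18, S17, S19, S20, S21, S22.
S17 starts before S18 ends → S18 and S17 overlap.
S19 starts exactly when S18 ends (back-to-back, no overlap); S18 is clear from here.
S19 starts before S17 ends → S17 and S19 overlap.
S20 starts after S17 ends; S17 is clear from here.
S20 starts after S19 ends; S19 is clear from here.
S21 starts before S20 ends → S20 and S21 overlap.
S22 starts before S20 ends → S20 and S22 overlap.
S22 starts exactly when S21 ends (back-to-back, no overlap).
Overlapping pairs: S17 & S18, S17 & S19, S20 & S21, S20 & S22 — 4 in total.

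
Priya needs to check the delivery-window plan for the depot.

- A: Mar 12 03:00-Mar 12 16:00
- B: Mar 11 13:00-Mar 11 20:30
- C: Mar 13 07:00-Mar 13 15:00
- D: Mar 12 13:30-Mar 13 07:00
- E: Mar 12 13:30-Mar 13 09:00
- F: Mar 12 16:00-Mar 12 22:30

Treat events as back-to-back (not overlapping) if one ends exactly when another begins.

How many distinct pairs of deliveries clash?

6

Sorted by start: B, A, D, E, F, C.
A starts after B ends — done with B.
D starts before A ends → A and D overlap.
E starts before A ends → A and E overlap.
F starts exactly when A ends (back-to-back, no overlap) — done with A.
E starts before D ends → D and E overlap.
F starts before D ends → D and F overlap.
C starts exactly when D ends (back-to-back, no overlap).
F starts before E ends → E and F overlap.
C starts before E ends → E and C overlap.
C starts after F ends.
Overlapping pairs: A & D, A & E, C & E, D & E, D & F, E & F — 6 in total.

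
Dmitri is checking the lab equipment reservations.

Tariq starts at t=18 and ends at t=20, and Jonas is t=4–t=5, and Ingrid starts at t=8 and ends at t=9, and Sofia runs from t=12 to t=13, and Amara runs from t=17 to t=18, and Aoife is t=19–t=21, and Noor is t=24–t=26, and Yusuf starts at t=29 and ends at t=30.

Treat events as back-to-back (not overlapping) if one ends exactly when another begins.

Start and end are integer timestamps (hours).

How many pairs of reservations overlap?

1

Sorted by start: Jonas, Ingrid, Sofia, Amara, Tariq, Aoife, Noor, Yusuf.
Ingrid starts after Jonas ends — done with Jonas.
Sofia starts after Ingrid ends — done with Ingrid.
Amara starts after Sofia ends — done with Sofia.
Tariq starts exactly when Amara ends (back-to-back, no overlap) — done with Amara.
Aoife starts before Tariq ends → Tariq and Aoife overlap.
Noor starts after Tariq ends — done with Tariq.
Noor starts after Aoife ends — done with Aoife.
Yusuf starts after Noor ends.
Overlapping pairs: Aoife & Tariq — 1 in total.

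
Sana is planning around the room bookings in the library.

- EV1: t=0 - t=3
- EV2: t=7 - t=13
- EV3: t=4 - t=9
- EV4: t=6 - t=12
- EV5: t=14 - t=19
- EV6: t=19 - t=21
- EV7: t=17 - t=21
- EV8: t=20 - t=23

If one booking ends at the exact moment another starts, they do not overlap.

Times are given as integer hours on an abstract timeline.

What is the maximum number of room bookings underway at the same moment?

3

Sweep the timeline, counting +1 at each start and −1 at each end (ends before starts at a tie):
t=0 start EV1 → 1
t=3 end EV1 → 0
t=4 start EV3 → 1
t=6 start EV4 → 2
t=7 start EV2 → 3
t=9 end EV3 → 2
t=12 end EV4 → 1
t=13 end EV2 → 0
t=14 start EV5 → 1
t=17 start EV7 → 2
t=19 end EV5 → 1
t=19 start EV6 → 2
t=20 start EV8 → 3
t=21 end EV6 → 2
t=21 end EV7 → 1
t=23 end EV8 → 0
Peak is 3, at t=7 (EV2, EV3, EV4).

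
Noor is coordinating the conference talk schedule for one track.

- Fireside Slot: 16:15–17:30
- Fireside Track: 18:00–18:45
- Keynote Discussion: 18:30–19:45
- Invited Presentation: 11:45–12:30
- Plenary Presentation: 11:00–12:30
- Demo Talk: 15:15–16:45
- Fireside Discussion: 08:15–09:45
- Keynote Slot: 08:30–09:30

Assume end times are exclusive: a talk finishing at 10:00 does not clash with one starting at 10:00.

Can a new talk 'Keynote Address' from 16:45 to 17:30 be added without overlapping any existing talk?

Fireside Discussion: ends 09:45 at or before Keynote Address starts 16:45 → clear.
Keynote Slot: ends 09:30 at or before Keynote Address starts 16:45 → clear.
Plenary Presentation: ends 12:30 at or before Keynote Address starts 16:45 → clear.
Invited Presentation: ends 12:30 at or before Keynote Address starts 16:45 → clear.
Demo Talk: ends 16:45 at or before Keynote Address starts 16:45 → clear.
Fireside Slot: starts 16:15 before Keynote Address ends 17:30, and ends 17:30 after Keynote Address starts 16:45 → overlap.
Fireside Track: starts 18:00 at or after Keynote Address ends 17:30 → clear.
Keynote Discussion: starts 18:30 at or after Keynote Address ends 17:30 → clear.
Keynote Address overlaps Fireside Slot.

No — it overlaps Fireside Slot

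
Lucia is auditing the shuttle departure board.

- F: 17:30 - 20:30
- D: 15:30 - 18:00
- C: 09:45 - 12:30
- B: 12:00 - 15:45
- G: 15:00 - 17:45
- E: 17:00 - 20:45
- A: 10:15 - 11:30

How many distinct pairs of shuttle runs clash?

Sorted by start: C, A, B, G, D, E, F.
A starts before C ends → C and A overlap.
B starts before C ends → C and B overlap.
G starts after C ends, so nothing later overlaps C either.
B starts after A ends, so nothing later overlaps A either.
G starts before B ends → B and G overlap.
D starts before B ends → B and D overlap.
E starts after B ends, so nothing later overlaps B either.
D starts before G ends → G and D overlap.
E starts before G ends → G and E overlap.
F starts before G ends → G and F overlap.
E starts before D ends → D and E overlap.
F starts before D ends → D and F overlap.
F starts before E ends → E and F overlap.
Overlapping pairs: A & C, B & C, B & D, B & G, D & E, D & F, D & G, E & F, E & G, F & G — 10 in total.

10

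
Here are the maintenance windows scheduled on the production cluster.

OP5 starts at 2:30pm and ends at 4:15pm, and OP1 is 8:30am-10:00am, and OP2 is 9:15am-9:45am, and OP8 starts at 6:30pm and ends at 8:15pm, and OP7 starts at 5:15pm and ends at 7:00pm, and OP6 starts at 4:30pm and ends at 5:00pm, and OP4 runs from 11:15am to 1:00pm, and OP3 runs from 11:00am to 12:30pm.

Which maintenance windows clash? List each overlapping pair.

OP1 & OP2, OP3 & OP4, OP7 & OP8

Two intervals overlap when each starts before the other ends.
Sorted by start: OP1, OP2, OP3, OP4, OP5, OP6, OP7, OP8.
OP2 starts before OP1 ends → OP1 and OP2 overlap.
OP3 starts after OP1 ends, so OP1 has no further overlaps.
OP3 starts after OP2 ends, so OP2 has no further overlaps.
OP4 starts before OP3 ends → OP3 and OP4 overlap.
OP5 starts after OP3 ends, so OP3 has no further overlaps.
OP5 starts after OP4 ends, so OP4 has no further overlaps.
OP6 starts after OP5 ends, so OP5 has no further overlaps.
OP7 starts after OP6 ends, so OP6 has no further overlaps.
OP8 starts before OP7 ends → OP7 and OP8 overlap.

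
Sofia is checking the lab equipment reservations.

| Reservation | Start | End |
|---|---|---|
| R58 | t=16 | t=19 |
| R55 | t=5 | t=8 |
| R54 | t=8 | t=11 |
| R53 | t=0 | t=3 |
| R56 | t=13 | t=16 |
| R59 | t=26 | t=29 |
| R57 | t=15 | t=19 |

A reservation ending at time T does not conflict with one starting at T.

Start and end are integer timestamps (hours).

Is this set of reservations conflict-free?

Sorted by start: R53, R55, R54, R56, R57, R58, R59.
R55 starts after R53 ends, so nothing later overlaps R53 either.
R54 starts exactly when R55 ends (back-to-back, no overlap), so nothing later overlaps R55 either.
R56 starts after R54 ends, so nothing later overlaps R54 either.
R57 starts before R56 ends → R56 and R57 overlap.
That's a conflict, so the schedule is not conflict-free.

No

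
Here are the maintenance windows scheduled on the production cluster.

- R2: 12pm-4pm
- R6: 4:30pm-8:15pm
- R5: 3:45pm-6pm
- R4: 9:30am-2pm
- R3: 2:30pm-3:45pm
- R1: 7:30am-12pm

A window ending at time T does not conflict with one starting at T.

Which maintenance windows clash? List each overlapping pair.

R1 & R4, R2 & R3, R2 & R4, R2 & R5, R5 & R6

Sorted by start: R1, R4, R2, R3, R5, R6.
R4 starts before R1 ends → R1 and R4 overlap.
R2 starts exactly when R1 ends (back-to-back, no overlap) — done with R1.
R2 starts before R4 ends → R4 and R2 overlap.
R3 starts after R4 ends — done with R4.
R3 starts before R2 ends → R2 and R3 overlap.
R5 starts before R2 ends → R2 and R5 overlap.
R6 starts after R2 ends.
R5 starts exactly when R3 ends (back-to-back, no overlap) — done with R3.
R6 starts before R5 ends → R5 and R6 overlap.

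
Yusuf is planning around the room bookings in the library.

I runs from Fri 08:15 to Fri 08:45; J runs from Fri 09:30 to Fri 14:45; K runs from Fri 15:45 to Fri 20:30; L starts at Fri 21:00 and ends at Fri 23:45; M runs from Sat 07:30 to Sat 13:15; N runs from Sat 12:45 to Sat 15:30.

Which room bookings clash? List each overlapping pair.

Check each pair: they overlap iff neither finishes before the other starts.
Sorted by start: I, J, K, L, M, N.
J starts after I ends, so nothing later overlaps I either.
K starts after J ends, so nothing later overlaps J either.
L starts after K ends, so nothing later overlaps K either.
M starts after L ends, so nothing later overlaps L either.
N starts before M ends → M and N overlap.

M & N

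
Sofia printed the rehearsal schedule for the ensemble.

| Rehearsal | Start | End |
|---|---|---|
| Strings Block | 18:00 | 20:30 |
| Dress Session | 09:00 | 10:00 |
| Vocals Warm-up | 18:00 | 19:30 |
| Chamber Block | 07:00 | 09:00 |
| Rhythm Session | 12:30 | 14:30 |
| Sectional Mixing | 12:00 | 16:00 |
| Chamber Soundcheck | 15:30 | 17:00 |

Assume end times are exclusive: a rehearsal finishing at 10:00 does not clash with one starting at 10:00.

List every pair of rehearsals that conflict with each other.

Chamber Soundcheck & Sectional Mixing, Rhythm Session & Sectional Mixing, Strings Block & Vocals Warm-up

Sorted by start: Chamber Block, Dress Session, Sectional Mixing, Rhythm Session, Chamber Soundcheck, Strings Block, Vocals Warm-up.
Dress Session starts exactly when Chamber Block ends (back-to-back, no overlap) — done with Chamber Block.
Sectional Mixing starts after Dress Session ends — done with Dress Session.
Rhythm Session starts before Sectional Mixing ends → Sectional Mixing and Rhythm Session overlap.
Chamber Soundcheck starts before Sectional Mixing ends → Sectional Mixing and Chamber Soundcheck overlap.
Strings Block starts after Sectional Mixing ends — done with Sectional Mixing.
Chamber Soundcheck starts after Rhythm Session ends — done with Rhythm Session.
Strings Block starts after Chamber Soundcheck ends — done with Chamber Soundcheck.
Vocals Warm-up starts before Strings Block ends → Strings Block and Vocals Warm-up overlap.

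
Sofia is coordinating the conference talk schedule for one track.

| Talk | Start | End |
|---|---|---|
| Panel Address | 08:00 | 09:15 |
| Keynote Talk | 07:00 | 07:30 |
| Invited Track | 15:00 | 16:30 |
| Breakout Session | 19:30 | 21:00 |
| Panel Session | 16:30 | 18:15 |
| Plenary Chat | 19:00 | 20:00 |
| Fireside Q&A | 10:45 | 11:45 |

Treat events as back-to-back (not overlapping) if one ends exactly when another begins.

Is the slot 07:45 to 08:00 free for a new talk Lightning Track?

Yes — the slot is free

Keynote Talk: ends 07:30 at or before Lightning Track starts 07:45 → clear.
Panel Address: starts 08:00 at or after Lightning Track ends 08:00 → clear.
Fireside Q&A: starts 10:45 at or after Lightning Track ends 08:00 → clear.
Invited Track: starts 15:00 at or after Lightning Track ends 08:00 → clear.
Panel Session: starts 16:30 at or after Lightning Track ends 08:00 → clear.
Plenary Chat: starts 19:00 at or after Lightning Track ends 08:00 → clear.
Breakout Session: starts 19:30 at or after Lightning Track ends 08:00 → clear.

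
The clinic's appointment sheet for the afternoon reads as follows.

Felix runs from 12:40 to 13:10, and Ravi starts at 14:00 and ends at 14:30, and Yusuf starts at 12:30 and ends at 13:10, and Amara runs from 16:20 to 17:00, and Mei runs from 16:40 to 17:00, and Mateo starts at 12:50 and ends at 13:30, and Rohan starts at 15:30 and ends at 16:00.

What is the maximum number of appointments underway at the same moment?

Sweep the timeline, counting +1 at each start and −1 at each end (ends before starts at a tie):
12:30 start Yusuf → 1
12:40 start Felix → 2
12:50 start Mateo → 3
13:10 end Felix → 2
13:10 end Yusuf → 1
13:30 end Mateo → 0
14:00 start Ravi → 1
14:30 end Ravi → 0
15:30 start Rohan → 1
16:00 end Rohan → 0
16:20 start Amara → 1
16:40 start Mei → 2
17:00 end Amara → 1
17:00 end Mei → 0
Peak is 3, at 12:50 (Felix, Mateo, Yusuf).

3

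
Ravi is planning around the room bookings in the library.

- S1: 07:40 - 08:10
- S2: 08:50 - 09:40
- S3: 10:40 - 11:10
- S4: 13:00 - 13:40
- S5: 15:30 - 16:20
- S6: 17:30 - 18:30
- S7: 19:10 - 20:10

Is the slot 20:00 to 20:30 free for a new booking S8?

S1: ends 08:10 at or before S8 starts 20:00 → clear.
S2: ends 09:40 at or before S8 starts 20:00 → clear.
S3: ends 11:10 at or before S8 starts 20:00 → clear.
S4: ends 13:40 at or before S8 starts 20:00 → clear.
S5: ends 16:20 at or before S8 starts 20:00 → clear.
S6: ends 18:30 at or before S8 starts 20:00 → clear.
S7: starts 19:10 before S8 ends 20:30, and ends 20:10 after S8 starts 20:00 → overlap.
S8 overlaps S7.

No — it overlaps S7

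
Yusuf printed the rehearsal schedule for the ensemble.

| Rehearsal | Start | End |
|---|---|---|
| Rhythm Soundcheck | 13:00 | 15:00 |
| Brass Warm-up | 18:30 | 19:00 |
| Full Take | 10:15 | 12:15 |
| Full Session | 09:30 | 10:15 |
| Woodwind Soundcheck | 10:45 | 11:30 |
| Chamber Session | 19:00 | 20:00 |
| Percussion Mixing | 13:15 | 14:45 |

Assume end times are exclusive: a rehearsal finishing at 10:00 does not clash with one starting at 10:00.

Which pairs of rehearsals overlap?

Sorted by start: Full Session, Full Take, Woodwind Soundcheck, Rhythm Soundcheck, Percussion Mixing, Brass Warm-up, Chamber Session.
Full Take starts exactly when Full Session ends (back-to-back, no overlap), so Full Session has no further overlaps.
Woodwind Soundcheck starts before Full Take ends → Full Take and Woodwind Soundcheck overlap.
Rhythm Soundcheck starts after Full Take ends, so Full Take has no further overlaps.
Rhythm Soundcheck starts after Woodwind Soundcheck ends, so Woodwind Soundcheck has no further overlaps.
Percussion Mixing starts before Rhythm Soundcheck ends → Rhythm Soundcheck and Percussion Mixing overlap.
Brass Warm-up starts after Rhythm Soundcheck ends, so Rhythm Soundcheck has no further overlaps.
Brass Warm-up starts after Percussion Mixing ends, so Percussion Mixing has no further overlaps.
Chamber Session starts exactly when Brass Warm-up ends (back-to-back, no overlap).

Full Take & Woodwind Soundcheck, Percussion Mixing & Rhythm Soundcheck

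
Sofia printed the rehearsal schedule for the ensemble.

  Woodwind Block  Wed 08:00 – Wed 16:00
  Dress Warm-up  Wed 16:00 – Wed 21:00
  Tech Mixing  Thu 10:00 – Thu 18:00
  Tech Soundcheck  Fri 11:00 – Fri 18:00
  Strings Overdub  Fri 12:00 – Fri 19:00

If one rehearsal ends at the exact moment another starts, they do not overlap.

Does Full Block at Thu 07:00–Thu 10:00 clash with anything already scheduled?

Woodwind Block: ends Wed 16:00 at or before Full Block starts Thu 07:00 → clear.
Dress Warm-up: ends Wed 21:00 at or before Full Block starts Thu 07:00 → clear.
Tech Mixing: starts Thu 10:00 at or after Full Block ends Thu 10:00 → clear.
Tech Soundcheck: starts Fri 11:00 at or after Full Block ends Thu 10:00 → clear.
Strings Overdub: starts Fri 12:00 at or after Full Block ends Thu 10:00 → clear.

No — it doesn't clash with anything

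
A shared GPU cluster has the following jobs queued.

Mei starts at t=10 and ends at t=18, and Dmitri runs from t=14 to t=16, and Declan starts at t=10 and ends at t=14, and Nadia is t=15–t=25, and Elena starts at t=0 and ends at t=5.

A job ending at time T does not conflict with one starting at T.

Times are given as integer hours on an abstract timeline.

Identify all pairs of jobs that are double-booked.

Declan & Mei, Dmitri & Mei, Dmitri & Nadia, Mei & Nadia

Sorted by start: Elena, Declan, Mei, Dmitri, Nadia.
Declan starts after Elena ends, so Elena has no further overlaps.
Mei starts before Declan ends → Declan and Mei overlap.
Dmitri starts exactly when Declan ends (back-to-back, no overlap), so Declan has no further overlaps.
Dmitri starts before Mei ends → Mei and Dmitri overlap.
Nadia starts before Mei ends → Mei and Nadia overlap.
Nadia starts before Dmitri ends → Dmitri and Nadia overlap.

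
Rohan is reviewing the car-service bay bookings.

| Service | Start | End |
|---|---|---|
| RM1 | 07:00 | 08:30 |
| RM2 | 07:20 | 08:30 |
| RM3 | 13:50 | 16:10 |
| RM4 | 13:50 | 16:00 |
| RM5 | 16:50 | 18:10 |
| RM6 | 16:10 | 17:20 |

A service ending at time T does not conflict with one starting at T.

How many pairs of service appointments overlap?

Sorted by start: RM1, RM2, RM3, RM4, RM6, RM5.
RM2 starts before RM1 ends → RM1 and RM2 overlap.
RM3 starts after RM1 ends, so nothing later overlaps RM1 either.
RM3 starts after RM2 ends, so nothing later overlaps RM2 either.
RM4 starts before RM3 ends → RM3 and RM4 overlap.
RM6 starts exactly when RM3 ends (back-to-back, no overlap), so nothing later overlaps RM3 either.
RM6 starts after RM4 ends, so nothing later overlaps RM4 either.
RM5 starts before RM6 ends → RM6 and RM5 overlap.
Overlapping pairs: RM1 & RM2, RM3 & RM4, RM5 & RM6 — 3 in total.

3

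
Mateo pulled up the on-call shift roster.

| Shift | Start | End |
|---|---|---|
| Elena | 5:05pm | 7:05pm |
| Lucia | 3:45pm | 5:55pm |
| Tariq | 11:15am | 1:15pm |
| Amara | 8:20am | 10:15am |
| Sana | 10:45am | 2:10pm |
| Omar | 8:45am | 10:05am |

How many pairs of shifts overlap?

Check each pair: they overlap iff neither finishes before the other starts.
Sorted by start: Amara, Omar, Sana, Tariq, Lucia, Elena.
Omar starts before Amara ends → Amara and Omar overlap.
Sana starts after Amara ends; Amara is clear from here.
Sana starts after Omar ends; Omar is clear from here.
Tariq starts before Sana ends → Sana and Tariq overlap.
Lucia starts after Sana ends; Sana is clear from here.
Lucia starts after Tariq ends; Tariq is clear from here.
Elena starts before Lucia ends → Lucia and Elena overlap.
Overlapping pairs: Amara & Omar, Elena & Lucia, Sana & Tariq — 3 in total.

3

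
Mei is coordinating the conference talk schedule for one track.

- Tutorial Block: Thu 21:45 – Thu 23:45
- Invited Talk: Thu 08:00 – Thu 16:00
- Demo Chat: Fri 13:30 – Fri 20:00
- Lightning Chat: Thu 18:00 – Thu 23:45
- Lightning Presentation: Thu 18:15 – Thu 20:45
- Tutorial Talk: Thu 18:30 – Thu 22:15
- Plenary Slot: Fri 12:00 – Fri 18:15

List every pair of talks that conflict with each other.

Demo Chat & Plenary Slot, Lightning Chat & Lightning Presentation, Lightning Chat & Tutorial Block, Lightning Chat & Tutorial Talk, Lightning Presentation & Tutorial Talk, Tutorial Block & Tutorial Talk

Sorted by start: Invited Talk, Lightning Chat, Lightning Presentation, Tutorial Talk, Tutorial Block, Plenary Slot, Demo Chat.
Lightning Chat starts after Invited Talk ends; Invited Talk is clear from here.
Lightning Presentation starts before Lightning Chat ends → Lightning Chat and Lightning Presentation overlap.
Tutorial Talk starts before Lightning Chat ends → Lightning Chat and Tutorial Talk overlap.
Tutorial Block starts before Lightning Chat ends → Lightning Chat and Tutorial Block overlap.
Plenary Slot starts after Lightning Chat ends; Lightning Chat is clear from here.
Tutorial Talk starts before Lightning Presentation ends → Lightning Presentation and Tutorial Talk overlap.
Tutorial Block starts after Lightning Presentation ends; Lightning Presentation is clear from here.
Tutorial Block starts before Tutorial Talk ends → Tutorial Talk and Tutorial Block overlap.
Plenary Slot starts after Tutorial Talk ends; Tutorial Talk is clear from here.
Plenary Slot starts after Tutorial Block ends; Tutorial Block is clear from here.
Demo Chat starts before Plenary Slot ends → Plenary Slot and Demo Chat overlap.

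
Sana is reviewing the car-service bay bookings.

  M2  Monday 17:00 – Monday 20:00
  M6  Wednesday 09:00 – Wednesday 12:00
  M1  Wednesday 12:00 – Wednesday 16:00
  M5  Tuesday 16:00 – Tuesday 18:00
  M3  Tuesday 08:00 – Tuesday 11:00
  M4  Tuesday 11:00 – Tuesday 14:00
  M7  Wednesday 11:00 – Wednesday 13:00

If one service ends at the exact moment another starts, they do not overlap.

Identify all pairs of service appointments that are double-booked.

M1 & M7, M6 & M7

Sorted by start: M2, M3, M4, M5, M6, M7, M1.
M3 starts after M2 ends — done with M2.
M4 starts exactly when M3 ends (back-to-back, no overlap) — done with M3.
M5 starts after M4 ends — done with M4.
M6 starts after M5 ends — done with M5.
M7 starts before M6 ends → M6 and M7 overlap.
M1 starts exactly when M6 ends (back-to-back, no overlap).
M1 starts before M7 ends → M7 and M1 overlap.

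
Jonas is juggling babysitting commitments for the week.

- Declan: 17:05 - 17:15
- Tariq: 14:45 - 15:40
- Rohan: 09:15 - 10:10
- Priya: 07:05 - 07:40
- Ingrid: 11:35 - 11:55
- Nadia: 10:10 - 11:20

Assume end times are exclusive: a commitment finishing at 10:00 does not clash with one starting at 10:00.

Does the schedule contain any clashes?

Sorted by start: Priya, Rohan, Nadia, Ingrid, Tariq, Declan.
Rohan starts after Priya ends, so nothing later overlaps Priya either.
Nadia starts exactly when Rohan ends (back-to-back, no overlap), so nothing later overlaps Rohan either.
Ingrid starts after Nadia ends, so nothing later overlaps Nadia either.
Tariq starts after Ingrid ends, so nothing later overlaps Ingrid either.
Declan starts after Tariq ends.
Every pair is clear; the schedule has no overlaps.

No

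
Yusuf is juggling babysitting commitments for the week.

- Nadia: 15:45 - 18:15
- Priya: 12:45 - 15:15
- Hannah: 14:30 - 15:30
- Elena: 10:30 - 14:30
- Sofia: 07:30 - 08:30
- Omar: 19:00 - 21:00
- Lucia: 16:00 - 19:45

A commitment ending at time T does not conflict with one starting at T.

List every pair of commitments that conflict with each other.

Elena & Priya, Hannah & Priya, Lucia & Nadia, Lucia & Omar

Sorted by start: Sofia, Elena, Priya, Hannah, Nadia, Lucia, Omar.
Elena starts after Sofia ends — done with Sofia.
Priya starts before Elena ends → Elena and Priya overlap.
Hannah starts exactly when Elena ends (back-to-back, no overlap) — done with Elena.
Hannah starts before Priya ends → Priya and Hannah overlap.
Nadia starts after Priya ends — done with Priya.
Nadia starts after Hannah ends — done with Hannah.
Lucia starts before Nadia ends → Nadia and Lucia overlap.
Omar starts after Nadia ends.
Omar starts before Lucia ends → Lucia and Omar overlap.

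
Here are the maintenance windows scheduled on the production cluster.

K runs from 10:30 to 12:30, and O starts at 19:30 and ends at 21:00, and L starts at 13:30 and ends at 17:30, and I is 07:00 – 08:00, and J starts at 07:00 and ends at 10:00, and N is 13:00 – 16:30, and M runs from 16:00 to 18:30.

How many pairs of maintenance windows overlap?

Two intervals overlap when each starts before the other ends.
Sorted by start: I, J, K, N, L, M, O.
J starts before I ends → I and J overlap.
K starts after I ends, so nothing later overlaps I either.
K starts after J ends, so nothing later overlaps J either.
N starts after K ends, so nothing later overlaps K either.
L starts before N ends → N and L overlap.
M starts before N ends → N and M overlap.
O starts after N ends.
M starts before L ends → L and M overlap.
O starts after L ends.
O starts after M ends.
Overlapping pairs: I & J, L & M, L & N, M & N — 4 in total.

4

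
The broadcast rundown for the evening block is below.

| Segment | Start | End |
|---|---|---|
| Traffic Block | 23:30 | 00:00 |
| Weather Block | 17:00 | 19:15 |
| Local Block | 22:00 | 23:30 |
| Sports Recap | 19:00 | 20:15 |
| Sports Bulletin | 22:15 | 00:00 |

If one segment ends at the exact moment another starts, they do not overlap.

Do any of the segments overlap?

Yes

Sorted by start: Weather Block, Sports Recap, Local Block, Sports Bulletin, Traffic Block.
Sports Recap starts before Weather Block ends → Weather Block and Sports Recap overlap.
That's a conflict, so the schedule is not conflict-free.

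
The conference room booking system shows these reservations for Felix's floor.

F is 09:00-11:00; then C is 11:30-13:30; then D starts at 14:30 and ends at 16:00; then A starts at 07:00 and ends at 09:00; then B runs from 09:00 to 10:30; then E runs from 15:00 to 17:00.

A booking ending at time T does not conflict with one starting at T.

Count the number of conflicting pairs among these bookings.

2

Sorted by start: A, B, F, C, D, E.
B starts exactly when A ends (back-to-back, no overlap), so A has no further overlaps.
F starts before B ends → B and F overlap.
C starts after B ends, so B has no further overlaps.
C starts after F ends, so F has no further overlaps.
D starts after C ends, so C has no further overlaps.
E starts before D ends → D and E overlap.
Overlapping pairs: B & F, D & E — 2 in total.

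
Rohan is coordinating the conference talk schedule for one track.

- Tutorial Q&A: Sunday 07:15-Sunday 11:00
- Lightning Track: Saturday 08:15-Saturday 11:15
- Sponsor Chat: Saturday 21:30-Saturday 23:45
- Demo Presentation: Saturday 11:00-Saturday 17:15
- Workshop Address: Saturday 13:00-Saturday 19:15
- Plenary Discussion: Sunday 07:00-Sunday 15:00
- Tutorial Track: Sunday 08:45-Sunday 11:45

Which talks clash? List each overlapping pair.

Sorted by start: Lightning Track, Demo Presentation, Workshop Address, Sponsor Chat, Plenary Discussion, Tutorial Q&A, Tutorial Track.
Demo Presentation starts before Lightning Track ends → Lightning Track and Demo Presentation overlap.
Workshop Address starts after Lightning Track ends; Lightning Track is clear from here.
Workshop Address starts before Demo Presentation ends → Demo Presentation and Workshop Address overlap.
Sponsor Chat starts after Demo Presentation ends; Demo Presentation is clear from here.
Sponsor Chat starts after Workshop Address ends; Workshop Address is clear from here.
Plenary Discussion starts after Sponsor Chat ends; Sponsor Chat is clear from here.
Tutorial Q&A starts before Plenary Discussion ends → Plenary Discussion and Tutorial Q&A overlap.
Tutorial Track starts before Plenary Discussion ends → Plenary Discussion and Tutorial Track overlap.
Tutorial Track starts before Tutorial Q&A ends → Tutorial Q&A and Tutorial Track overlap.

Demo Presentation & Lightning Track, Demo Presentation & Workshop Address, Plenary Discussion & Tutorial Q&A, Plenary Discussion & Tutorial Track, Tutorial Q&A & Tutorial Track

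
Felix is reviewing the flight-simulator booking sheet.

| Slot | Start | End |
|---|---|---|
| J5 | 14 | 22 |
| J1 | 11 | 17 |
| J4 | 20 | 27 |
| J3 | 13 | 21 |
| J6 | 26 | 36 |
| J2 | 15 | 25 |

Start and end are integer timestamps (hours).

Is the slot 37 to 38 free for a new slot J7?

J1: ends 17 at or before J7 starts 37 → clear.
J3: ends 21 at or before J7 starts 37 → clear.
J5: ends 22 at or before J7 starts 37 → clear.
J2: ends 25 at or before J7 starts 37 → clear.
J4: ends 27 at or before J7 starts 37 → clear.
J6: ends 36 at or before J7 starts 37 → clear.

Yes — the slot is free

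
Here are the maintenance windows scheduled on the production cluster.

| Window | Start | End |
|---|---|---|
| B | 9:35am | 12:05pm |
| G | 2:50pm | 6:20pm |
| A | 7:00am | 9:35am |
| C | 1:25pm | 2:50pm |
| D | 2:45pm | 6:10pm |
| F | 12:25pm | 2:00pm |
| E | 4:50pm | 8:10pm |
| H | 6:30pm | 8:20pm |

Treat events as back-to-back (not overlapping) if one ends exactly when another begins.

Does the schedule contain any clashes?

Yes

Sorted by start: A, B, F, C, D, G, E, H.
B starts exactly when A ends (back-to-back, no overlap), so nothing later overlaps A either.
F starts after B ends, so nothing later overlaps B either.
C starts before F ends → F and C overlap.
That's a conflict, so the schedule is not conflict-free.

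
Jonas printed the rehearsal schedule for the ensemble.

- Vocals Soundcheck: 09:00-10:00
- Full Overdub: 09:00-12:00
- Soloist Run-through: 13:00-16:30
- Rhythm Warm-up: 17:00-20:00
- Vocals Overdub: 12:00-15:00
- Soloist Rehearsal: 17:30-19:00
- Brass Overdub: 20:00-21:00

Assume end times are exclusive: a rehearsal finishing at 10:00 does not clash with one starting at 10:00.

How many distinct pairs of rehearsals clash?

3

Check each pair: they overlap iff neither finishes before the other starts.
Sorted by start: Vocals Soundcheck, Full Overdub, Vocals Overdub, Soloist Run-through, Rhythm Warm-up, Soloist Rehearsal, Brass Overdub.
Full Overdub starts before Vocals Soundcheck ends → Vocals Soundcheck and Full Overdub overlap.
Vocals Overdub starts after Vocals Soundcheck ends, so Vocals Soundcheck has no further overlaps.
Vocals Overdub starts exactly when Full Overdub ends (back-to-back, no overlap), so Full Overdub has no further overlaps.
Soloist Run-through starts before Vocals Overdub ends → Vocals Overdub and Soloist Run-through overlap.
Rhythm Warm-up starts after Vocals Overdub ends, so Vocals Overdub has no further overlaps.
Rhythm Warm-up starts after Soloist Run-through ends, so Soloist Run-through has no further overlaps.
Soloist Rehearsal starts before Rhythm Warm-up ends → Rhythm Warm-up and Soloist Rehearsal overlap.
Brass Overdub starts exactly when Rhythm Warm-up ends (back-to-back, no overlap).
Brass Overdub starts after Soloist Rehearsal ends.
Overlapping pairs: Full Overdub & Vocals Soundcheck, Rhythm Warm-up & Soloist Rehearsal, Soloist Run-through & Vocals Overdub — 3 in total.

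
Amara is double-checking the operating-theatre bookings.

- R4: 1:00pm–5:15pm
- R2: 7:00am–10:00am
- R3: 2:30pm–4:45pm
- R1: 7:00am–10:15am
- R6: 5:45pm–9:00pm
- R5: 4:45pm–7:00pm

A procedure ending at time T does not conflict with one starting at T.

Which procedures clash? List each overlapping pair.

Sorted by start: R1, R2, R4, R3, R5, R6.
R2 starts before R1 ends → R1 and R2 overlap.
R4 starts after R1 ends, so nothing later overlaps R1 either.
R4 starts after R2 ends, so nothing later overlaps R2 either.
R3 starts before R4 ends → R4 and R3 overlap.
R5 starts before R4 ends → R4 and R5 overlap.
R6 starts after R4 ends.
R5 starts exactly when R3 ends (back-to-back, no overlap), so nothing later overlaps R3 either.
R6 starts before R5 ends → R5 and R6 overlap.

R1 & R2, R3 & R4, R4 & R5, R5 & R6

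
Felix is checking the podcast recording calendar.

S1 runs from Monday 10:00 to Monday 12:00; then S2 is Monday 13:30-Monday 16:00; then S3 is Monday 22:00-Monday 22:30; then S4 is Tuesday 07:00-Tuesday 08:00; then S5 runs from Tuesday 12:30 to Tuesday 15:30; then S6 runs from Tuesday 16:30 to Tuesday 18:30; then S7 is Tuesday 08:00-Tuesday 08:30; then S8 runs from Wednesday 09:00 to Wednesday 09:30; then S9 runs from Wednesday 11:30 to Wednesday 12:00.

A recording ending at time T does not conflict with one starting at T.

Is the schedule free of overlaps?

Yes

Sorted by start: S1, S2, S3, S4, S7, S5, S6, S8, S9.
S2 starts after S1 ends, so nothing later overlaps S1 either.
S3 starts after S2 ends, so nothing later overlaps S2 either.
S4 starts after S3 ends, so nothing later overlaps S3 either.
S7 starts exactly when S4 ends (back-to-back, no overlap), so nothing later overlaps S4 either.
S5 starts after S7 ends, so nothing later overlaps S7 either.
S6 starts after S5 ends, so nothing later overlaps S5 either.
S8 starts after S6 ends, so nothing later overlaps S6 either.
S9 starts after S8 ends.
Every pair is clear; the schedule has no overlaps.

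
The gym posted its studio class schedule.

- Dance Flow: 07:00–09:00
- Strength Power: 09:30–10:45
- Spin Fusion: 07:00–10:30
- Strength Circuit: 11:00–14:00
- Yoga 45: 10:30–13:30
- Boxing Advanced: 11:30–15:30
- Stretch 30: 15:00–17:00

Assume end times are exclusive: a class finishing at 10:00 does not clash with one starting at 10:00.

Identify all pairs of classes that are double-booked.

Boxing Advanced & Strength Circuit, Boxing Advanced & Stretch 30, Boxing Advanced & Yoga 45, Dance Flow & Spin Fusion, Spin Fusion & Strength Power, Strength Circuit & Yoga 45, Strength Power & Yoga 45

Sorted by start: Spin Fusion, Dance Flow, Strength Power, Yoga 45, Strength Circuit, Boxing Advanced, Stretch 30.
Dance Flow starts before Spin Fusion ends → Spin Fusion and Dance Flow overlap.
Strength Power starts before Spin Fusion ends → Spin Fusion and Strength Power overlap.
Yoga 45 starts exactly when Spin Fusion ends (back-to-back, no overlap), so nothing later overlaps Spin Fusion either.
Strength Power starts after Dance Flow ends, so nothing later overlaps Dance Flow either.
Yoga 45 starts before Strength Power ends → Strength Power and Yoga 45 overlap.
Strength Circuit starts after Strength Power ends, so nothing later overlaps Strength Power either.
Strength Circuit starts before Yoga 45 ends → Yoga 45 and Strength Circuit overlap.
Boxing Advanced starts before Yoga 45 ends → Yoga 45 and Boxing Advanced overlap.
Stretch 30 starts after Yoga 45 ends.
Boxing Advanced starts before Strength Circuit ends → Strength Circuit and Boxing Advanced overlap.
Stretch 30 starts after Strength Circuit ends.
Stretch 30 starts before Boxing Advanced ends → Boxing Advanced and Stretch 30 overlap.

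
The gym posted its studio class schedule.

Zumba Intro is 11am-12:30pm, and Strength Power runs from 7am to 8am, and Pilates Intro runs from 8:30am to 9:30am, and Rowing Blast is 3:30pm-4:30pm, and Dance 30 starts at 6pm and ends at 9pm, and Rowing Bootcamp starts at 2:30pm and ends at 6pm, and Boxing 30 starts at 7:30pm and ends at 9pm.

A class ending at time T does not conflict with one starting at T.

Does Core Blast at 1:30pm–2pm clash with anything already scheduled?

Strength Power: ends 8am at or before Core Blast starts 1:30pm → clear.
Pilates Intro: ends 9:30am at or before Core Blast starts 1:30pm → clear.
Zumba Intro: ends 12:30pm at or before Core Blast starts 1:30pm → clear.
Rowing Bootcamp: starts 2:30pm at or after Core Blast ends 2pm → clear.
Rowing Blast: starts 3:30pm at or after Core Blast ends 2pm → clear.
Dance 30: starts 6pm at or after Core Blast ends 2pm → clear.
Boxing 30: starts 7:30pm at or after Core Blast ends 2pm → clear.

No — it doesn't clash with anything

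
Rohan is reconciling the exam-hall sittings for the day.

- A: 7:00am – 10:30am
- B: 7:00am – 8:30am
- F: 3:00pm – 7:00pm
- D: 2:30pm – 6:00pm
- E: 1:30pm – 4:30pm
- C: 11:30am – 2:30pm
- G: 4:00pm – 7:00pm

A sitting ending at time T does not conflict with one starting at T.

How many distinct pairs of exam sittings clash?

Sorted by start: A, B, C, E, D, F, G.
B starts before A ends → A and B overlap.
C starts after A ends — done with A.
C starts after B ends — done with B.
E starts before C ends → C and E overlap.
D starts exactly when C ends (back-to-back, no overlap) — done with C.
D starts before E ends → E and D overlap.
F starts before E ends → E and F overlap.
G starts before E ends → E and G overlap.
F starts before D ends → D and F overlap.
G starts before D ends → D and G overlap.
G starts before F ends → F and G overlap.
Overlapping pairs: A & B, C & E, D & E, D & F, D & G, E & F, E & G, F & G — 8 in total.

8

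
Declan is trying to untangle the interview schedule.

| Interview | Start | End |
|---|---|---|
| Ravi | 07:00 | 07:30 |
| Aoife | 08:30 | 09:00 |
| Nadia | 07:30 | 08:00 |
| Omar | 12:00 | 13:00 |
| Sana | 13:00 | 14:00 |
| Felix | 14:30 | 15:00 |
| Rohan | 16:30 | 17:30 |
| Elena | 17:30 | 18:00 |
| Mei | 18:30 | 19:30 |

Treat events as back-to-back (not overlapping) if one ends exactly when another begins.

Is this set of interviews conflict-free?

Yes

Check each pair: they overlap iff neither finishes before the other starts.
Sorted by start: Ravi, Nadia, Aoife, Omar, Sana, Felix, Rohan, Elena, Mei.
Nadia starts exactly when Ravi ends (back-to-back, no overlap), so nothing later overlaps Ravi either.
Aoife starts after Nadia ends, so nothing later overlaps Nadia either.
Omar starts after Aoife ends, so nothing later overlaps Aoife either.
Sana starts exactly when Omar ends (back-to-back, no overlap), so nothing later overlaps Omar either.
Felix starts after Sana ends, so nothing later overlaps Sana either.
Rohan starts after Felix ends, so nothing later overlaps Felix either.
Elena starts exactly when Rohan ends (back-to-back, no overlap), so nothing later overlaps Rohan either.
Mei starts after Elena ends.
Every pair is clear; the schedule has no overlaps.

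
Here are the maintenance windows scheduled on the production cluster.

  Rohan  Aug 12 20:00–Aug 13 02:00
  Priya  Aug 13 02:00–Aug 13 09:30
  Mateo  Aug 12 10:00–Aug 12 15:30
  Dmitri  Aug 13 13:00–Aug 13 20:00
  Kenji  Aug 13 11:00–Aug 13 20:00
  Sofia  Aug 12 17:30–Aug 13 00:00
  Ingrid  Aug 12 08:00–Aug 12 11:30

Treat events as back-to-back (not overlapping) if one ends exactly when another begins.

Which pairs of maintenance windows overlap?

Sorted by start: Ingrid, Mateo, Sofia, Rohan, Priya, Kenji, Dmitri.
Mateo starts before Ingrid ends → Ingrid and Mateo overlap.
Sofia starts after Ingrid ends, so nothing later overlaps Ingrid either.
Sofia starts after Mateo ends, so nothing later overlaps Mateo either.
Rohan starts before Sofia ends → Sofia and Rohan overlap.
Priya starts after Sofia ends, so nothing later overlaps Sofia either.
Priya starts exactly when Rohan ends (back-to-back, no overlap), so nothing later overlaps Rohan either.
Kenji starts after Priya ends, so nothing later overlaps Priya either.
Dmitri starts before Kenji ends → Kenji and Dmitri overlap.

Dmitri & Kenji, Ingrid & Mateo, Rohan & Sofia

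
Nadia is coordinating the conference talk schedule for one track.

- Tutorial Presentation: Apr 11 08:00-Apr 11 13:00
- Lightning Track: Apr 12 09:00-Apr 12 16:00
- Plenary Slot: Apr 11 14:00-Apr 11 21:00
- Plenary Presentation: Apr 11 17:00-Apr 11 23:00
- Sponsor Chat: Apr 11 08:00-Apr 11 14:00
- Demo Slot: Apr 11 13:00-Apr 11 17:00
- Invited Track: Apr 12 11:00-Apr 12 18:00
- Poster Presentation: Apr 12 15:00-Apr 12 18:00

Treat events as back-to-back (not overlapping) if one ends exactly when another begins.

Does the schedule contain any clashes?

Yes

Sorted by start: Tutorial Presentation, Sponsor Chat, Demo Slot, Plenary Slot, Plenary Presentation, Lightning Track, Invited Track, Poster Presentation.
Sponsor Chat starts before Tutorial Presentation ends → Tutorial Presentation and Sponsor Chat overlap.
That's a conflict, so the schedule is not conflict-free.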